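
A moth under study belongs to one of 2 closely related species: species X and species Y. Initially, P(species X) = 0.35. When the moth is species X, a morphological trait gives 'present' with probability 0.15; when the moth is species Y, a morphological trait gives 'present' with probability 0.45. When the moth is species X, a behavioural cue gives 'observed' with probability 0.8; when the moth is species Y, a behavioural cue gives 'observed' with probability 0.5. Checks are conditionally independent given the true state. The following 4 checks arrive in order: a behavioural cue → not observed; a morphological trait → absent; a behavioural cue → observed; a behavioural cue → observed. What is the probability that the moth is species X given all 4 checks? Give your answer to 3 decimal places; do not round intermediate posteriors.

0.460

After a behavioural cue='not observed': P(species X) = 0.2·0.3500 / (0.2·0.3500 + 0.5·0.6500) ≈ 0.1772
After a morphological trait='absent': P(species X) = 0.85·0.1772 / (0.85·0.1772 + 0.55·0.8228) ≈ 0.2497
After a behavioural cue='observed': P(species X) = 0.8·0.2497 / (0.8·0.2497 + 0.5·0.7503) ≈ 0.3475
After a behavioural cue='observed': P(species X) = 0.8·0.3475 / (0.8·0.3475 + 0.5·0.6525) ≈ 0.4601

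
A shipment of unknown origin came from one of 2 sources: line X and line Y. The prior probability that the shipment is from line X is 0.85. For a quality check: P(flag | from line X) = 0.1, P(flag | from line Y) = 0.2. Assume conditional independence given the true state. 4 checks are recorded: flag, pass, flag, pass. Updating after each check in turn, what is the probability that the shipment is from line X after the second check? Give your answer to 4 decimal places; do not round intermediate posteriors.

After 'flag': P(line X) = 0.1·0.8500 / (0.1·0.8500 + 0.2·0.1500) ≈ 0.7391
After 'pass': P(line X) = 0.9·0.7391 / (0.9·0.7391 + 0.8·0.2609) ≈ 0.7612

0.7612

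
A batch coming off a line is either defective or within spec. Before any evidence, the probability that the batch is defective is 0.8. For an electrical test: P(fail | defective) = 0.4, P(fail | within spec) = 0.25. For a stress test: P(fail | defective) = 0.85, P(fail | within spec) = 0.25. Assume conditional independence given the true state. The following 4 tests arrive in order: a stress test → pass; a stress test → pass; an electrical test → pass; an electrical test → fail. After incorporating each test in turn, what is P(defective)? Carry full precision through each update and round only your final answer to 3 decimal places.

After a stress test='pass': P(defective) = 0.15·0.8000 / (0.15·0.8000 + 0.75·0.2000) ≈ 0.4444
After a stress test='pass': P(defective) = 0.15·0.4444 / (0.15·0.4444 + 0.75·0.5556) ≈ 0.1379
After an electrical test='pass': P(defective) = 0.6·0.1379 / (0.6·0.1379 + 0.75·0.8621) ≈ 0.1135
After an electrical test='fail': P(defective) = 0.4·0.1135 / (0.4·0.1135 + 0.25·0.8865) ≈ 0.1700

0.170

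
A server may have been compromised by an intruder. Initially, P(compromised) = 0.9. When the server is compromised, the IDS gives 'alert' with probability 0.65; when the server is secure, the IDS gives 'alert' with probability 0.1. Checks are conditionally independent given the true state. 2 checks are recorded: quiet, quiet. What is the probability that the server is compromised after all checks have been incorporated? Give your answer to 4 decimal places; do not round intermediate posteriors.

After 'quiet': P(compromised) = 0.35·0.9000 / (0.35·0.9000 + 0.9·0.1000) ≈ 0.7778
After 'quiet': P(compromised) = 0.35·0.7778 / (0.35·0.7778 + 0.9·0.2222) ≈ 0.5765

0.5765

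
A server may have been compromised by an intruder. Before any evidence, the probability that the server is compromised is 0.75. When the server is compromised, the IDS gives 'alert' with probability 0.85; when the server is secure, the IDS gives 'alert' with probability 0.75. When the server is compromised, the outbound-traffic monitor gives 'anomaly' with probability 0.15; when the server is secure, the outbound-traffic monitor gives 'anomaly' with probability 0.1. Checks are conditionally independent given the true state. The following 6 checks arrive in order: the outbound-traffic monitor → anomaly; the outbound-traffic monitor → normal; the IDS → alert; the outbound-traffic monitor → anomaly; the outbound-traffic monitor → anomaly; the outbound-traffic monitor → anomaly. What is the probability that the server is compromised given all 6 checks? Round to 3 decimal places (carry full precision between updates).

After the outbound-traffic monitor='anomaly': P(compromised) = 0.15·0.7500 / (0.15·0.7500 + 0.1·0.2500) ≈ 0.8182
After the outbound-traffic monitor='normal': P(compromised) = 0.85·0.8182 / (0.85·0.8182 + 0.9·0.1818) ≈ 0.8095
After the IDS='alert': P(compromised) = 0.85·0.8095 / (0.85·0.8095 + 0.75·0.1905) ≈ 0.8281
After the outbound-traffic monitor='anomaly': P(compromised) = 0.15·0.8281 / (0.15·0.8281 + 0.1·0.1719) ≈ 0.8784
After the outbound-traffic monitor='anomaly': P(compromised) = 0.15·0.8784 / (0.15·0.8784 + 0.1·0.1216) ≈ 0.9155
After the outbound-traffic monitor='anomaly': P(compromised) = 0.15·0.9155 / (0.15·0.9155 + 0.1·0.0845) ≈ 0.9420

0.942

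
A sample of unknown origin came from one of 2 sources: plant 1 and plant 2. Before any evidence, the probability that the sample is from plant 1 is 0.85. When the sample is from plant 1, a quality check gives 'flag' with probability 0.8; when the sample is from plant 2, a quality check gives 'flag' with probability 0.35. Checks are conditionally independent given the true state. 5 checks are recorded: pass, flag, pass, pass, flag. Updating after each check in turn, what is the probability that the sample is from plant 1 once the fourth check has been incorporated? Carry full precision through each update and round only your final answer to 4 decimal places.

0.2739

Apply Bayes' rule sequentially, carrying P(plant 1) forward.
After 'pass': P(plant 1) = 0.2·0.8500 / (0.2·0.8500 + 0.65·0.1500) ≈ 0.6355
After 'flag': P(plant 1) = 0.8·0.6355 / (0.8·0.6355 + 0.35·0.3645) ≈ 0.7994
After 'pass': P(plant 1) = 0.2·0.7994 / (0.2·0.7994 + 0.65·0.2006) ≈ 0.5508
After 'pass': P(plant 1) = 0.2·0.5508 / (0.2·0.5508 + 0.65·0.4492) ≈ 0.2739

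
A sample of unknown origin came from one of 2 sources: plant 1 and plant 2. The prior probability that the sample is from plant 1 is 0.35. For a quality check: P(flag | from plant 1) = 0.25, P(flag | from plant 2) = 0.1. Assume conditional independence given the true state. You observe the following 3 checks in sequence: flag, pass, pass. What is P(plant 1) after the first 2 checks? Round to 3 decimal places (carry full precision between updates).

0.529

After 'flag': P(plant 1) = 0.25·0.3500 / (0.25·0.3500 + 0.1·0.6500) ≈ 0.5738
After 'pass': P(plant 1) = 0.75·0.5738 / (0.75·0.5738 + 0.9·0.4262) ≈ 0.5287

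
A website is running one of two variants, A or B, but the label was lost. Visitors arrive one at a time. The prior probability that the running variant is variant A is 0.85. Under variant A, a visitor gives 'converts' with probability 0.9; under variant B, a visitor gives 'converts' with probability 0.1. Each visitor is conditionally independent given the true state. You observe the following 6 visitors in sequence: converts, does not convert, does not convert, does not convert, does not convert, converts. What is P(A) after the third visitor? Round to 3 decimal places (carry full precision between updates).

0.386

Each posterior becomes the prior for the next update.
After 'converts': P(A) = 0.9·0.8500 / (0.9·0.8500 + 0.1·0.1500) ≈ 0.9808
After 'does not convert': P(A) = 0.1·0.9808 / (0.1·0.9808 + 0.9·0.0192) ≈ 0.8500
After 'does not convert': P(A) = 0.1·0.8500 / (0.1·0.8500 + 0.9·0.1500) ≈ 0.3864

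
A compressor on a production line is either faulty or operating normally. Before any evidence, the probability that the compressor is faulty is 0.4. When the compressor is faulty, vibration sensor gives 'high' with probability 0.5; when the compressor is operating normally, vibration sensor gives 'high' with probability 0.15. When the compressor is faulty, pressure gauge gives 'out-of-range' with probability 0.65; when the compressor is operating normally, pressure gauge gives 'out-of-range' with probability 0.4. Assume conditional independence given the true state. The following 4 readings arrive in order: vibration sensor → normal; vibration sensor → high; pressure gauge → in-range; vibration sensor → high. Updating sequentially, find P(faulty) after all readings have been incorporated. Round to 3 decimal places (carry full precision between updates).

0.718

After vibration sensor='normal': P(faulty) = 0.5·0.4000 / (0.5·0.4000 + 0.85·0.6000) ≈ 0.2817
After vibration sensor='high': P(faulty) = 0.5·0.2817 / (0.5·0.2817 + 0.15·0.7183) ≈ 0.5666
After pressure gauge='in-range': P(faulty) = 0.35·0.5666 / (0.35·0.5666 + 0.6·0.4334) ≈ 0.4326
After vibration sensor='high': P(faulty) = 0.5·0.4326 / (0.5·0.4326 + 0.15·0.5674) ≈ 0.7177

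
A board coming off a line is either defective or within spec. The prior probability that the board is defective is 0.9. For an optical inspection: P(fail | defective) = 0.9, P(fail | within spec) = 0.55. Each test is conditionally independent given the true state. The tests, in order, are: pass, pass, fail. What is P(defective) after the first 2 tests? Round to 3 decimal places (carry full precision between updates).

0.308

Apply Bayes' rule sequentially, carrying P(defective) forward.
After 'pass': P(defective) = 0.1·0.9000 / (0.1·0.9000 + 0.45·0.1000) ≈ 0.6667
After 'pass': P(defective) = 0.1·0.6667 / (0.1·0.6667 + 0.45·0.3333) ≈ 0.3077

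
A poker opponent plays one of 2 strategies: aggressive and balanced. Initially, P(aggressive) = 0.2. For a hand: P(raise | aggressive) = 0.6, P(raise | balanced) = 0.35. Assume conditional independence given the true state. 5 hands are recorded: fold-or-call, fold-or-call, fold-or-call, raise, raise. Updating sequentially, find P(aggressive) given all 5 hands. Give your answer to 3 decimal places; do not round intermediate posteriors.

0.146

After 'fold-or-call': P(aggressive) = 0.4·0.2000 / (0.4·0.2000 + 0.65·0.8000) ≈ 0.1333
After 'fold-or-call': P(aggressive) = 0.4·0.1333 / (0.4·0.1333 + 0.65·0.8667) ≈ 0.0865
After 'fold-or-call': P(aggressive) = 0.4·0.0865 / (0.4·0.0865 + 0.65·0.9135) ≈ 0.0551
After 'raise': P(aggressive) = 0.6·0.0551 / (0.6·0.0551 + 0.35·0.9449) ≈ 0.0908
After 'raise': P(aggressive) = 0.6·0.0908 / (0.6·0.0908 + 0.35·0.9092) ≈ 0.1462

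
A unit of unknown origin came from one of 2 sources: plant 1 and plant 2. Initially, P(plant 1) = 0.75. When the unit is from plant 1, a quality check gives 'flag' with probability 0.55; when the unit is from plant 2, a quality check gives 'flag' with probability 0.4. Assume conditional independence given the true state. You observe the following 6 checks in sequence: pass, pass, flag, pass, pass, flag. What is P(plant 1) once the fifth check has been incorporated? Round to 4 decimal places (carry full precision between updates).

0.5662

After 'pass': P(plant 1) = 0.45·0.7500 / (0.45·0.7500 + 0.6·0.2500) ≈ 0.6923
After 'pass': P(plant 1) = 0.45·0.6923 / (0.45·0.6923 + 0.6·0.3077) ≈ 0.6279
After 'flag': P(plant 1) = 0.55·0.6279 / (0.55·0.6279 + 0.4·0.3721) ≈ 0.6988
After 'pass': P(plant 1) = 0.45·0.6988 / (0.45·0.6988 + 0.6·0.3012) ≈ 0.6351
After 'pass': P(plant 1) = 0.45·0.6351 / (0.45·0.6351 + 0.6·0.3649) ≈ 0.5662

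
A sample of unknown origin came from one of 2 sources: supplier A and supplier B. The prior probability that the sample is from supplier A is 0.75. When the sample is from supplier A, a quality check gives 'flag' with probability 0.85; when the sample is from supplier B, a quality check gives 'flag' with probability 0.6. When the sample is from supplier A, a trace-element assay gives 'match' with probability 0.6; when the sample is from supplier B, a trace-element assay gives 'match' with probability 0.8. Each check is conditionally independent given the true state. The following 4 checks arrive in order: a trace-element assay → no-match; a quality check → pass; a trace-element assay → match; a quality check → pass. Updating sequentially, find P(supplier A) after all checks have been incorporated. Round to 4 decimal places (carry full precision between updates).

0.3876

Each posterior becomes the prior for the next update.
After a trace-element assay='no-match': P(supplier A) = 0.4·0.7500 / (0.4·0.7500 + 0.2·0.2500) ≈ 0.8571
After a quality check='pass': P(supplier A) = 0.15·0.8571 / (0.15·0.8571 + 0.4·0.1429) ≈ 0.6923
After a trace-element assay='match': P(supplier A) = 0.6·0.6923 / (0.6·0.6923 + 0.8·0.3077) ≈ 0.6279
After a quality check='pass': P(supplier A) = 0.15·0.6279 / (0.15·0.6279 + 0.4·0.3721) ≈ 0.3876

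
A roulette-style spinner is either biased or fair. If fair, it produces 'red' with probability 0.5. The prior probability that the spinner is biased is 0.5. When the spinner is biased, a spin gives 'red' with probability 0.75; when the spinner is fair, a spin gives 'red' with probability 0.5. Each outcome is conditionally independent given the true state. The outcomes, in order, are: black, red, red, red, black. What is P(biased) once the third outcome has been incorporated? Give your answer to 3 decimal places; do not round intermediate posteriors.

After 'black': P(biased) = 0.25·0.5000 / (0.25·0.5000 + 0.5·0.5000) ≈ 0.3333
After 'red': P(biased) = 0.75·0.3333 / (0.75·0.3333 + 0.5·0.6667) ≈ 0.4286
After 'red': P(biased) = 0.75·0.4286 / (0.75·0.4286 + 0.5·0.5714) ≈ 0.5294

0.529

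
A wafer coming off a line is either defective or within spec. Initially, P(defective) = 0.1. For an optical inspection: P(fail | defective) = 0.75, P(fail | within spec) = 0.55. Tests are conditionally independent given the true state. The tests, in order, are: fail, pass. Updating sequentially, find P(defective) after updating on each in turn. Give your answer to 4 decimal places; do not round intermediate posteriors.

0.0776

After 'fail': P(defective) = 0.75·0.1000 / (0.75·0.1000 + 0.55·0.9000) ≈ 0.1316
After 'pass': P(defective) = 0.25·0.1316 / (0.25·0.1316 + 0.45·0.8684) ≈ 0.0776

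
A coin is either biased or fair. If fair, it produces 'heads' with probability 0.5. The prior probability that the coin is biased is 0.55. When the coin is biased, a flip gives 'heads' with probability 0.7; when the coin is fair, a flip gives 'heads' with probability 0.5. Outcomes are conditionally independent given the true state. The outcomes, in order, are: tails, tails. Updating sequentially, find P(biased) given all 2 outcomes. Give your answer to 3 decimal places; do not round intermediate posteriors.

After 'tails': P(biased) = 0.3·0.5500 / (0.3·0.5500 + 0.5·0.4500) ≈ 0.4231
After 'tails': P(biased) = 0.3·0.4231 / (0.3·0.4231 + 0.5·0.5769) ≈ 0.3056

0.306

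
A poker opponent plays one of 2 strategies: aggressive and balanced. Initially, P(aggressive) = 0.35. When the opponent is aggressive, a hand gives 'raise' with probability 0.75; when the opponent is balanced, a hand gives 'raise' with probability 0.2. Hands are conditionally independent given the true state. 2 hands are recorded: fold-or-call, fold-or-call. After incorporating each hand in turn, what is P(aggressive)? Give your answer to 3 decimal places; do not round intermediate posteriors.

0.050

Each posterior becomes the prior for the next update.
After 'fold-or-call': P(aggressive) = 0.25·0.3500 / (0.25·0.3500 + 0.8·0.6500) ≈ 0.1440
After 'fold-or-call': P(aggressive) = 0.25·0.1440 / (0.25·0.1440 + 0.8·0.8560) ≈ 0.0500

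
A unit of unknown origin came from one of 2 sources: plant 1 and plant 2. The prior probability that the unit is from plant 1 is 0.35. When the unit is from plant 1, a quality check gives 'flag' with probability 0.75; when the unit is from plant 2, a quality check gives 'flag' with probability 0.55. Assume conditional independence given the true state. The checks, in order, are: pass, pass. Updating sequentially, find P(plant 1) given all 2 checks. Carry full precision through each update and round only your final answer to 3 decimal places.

After 'pass': P(plant 1) = 0.25·0.3500 / (0.25·0.3500 + 0.45·0.6500) ≈ 0.2303
After 'pass': P(plant 1) = 0.25·0.2303 / (0.25·0.2303 + 0.45·0.7697) ≈ 0.1425

0.143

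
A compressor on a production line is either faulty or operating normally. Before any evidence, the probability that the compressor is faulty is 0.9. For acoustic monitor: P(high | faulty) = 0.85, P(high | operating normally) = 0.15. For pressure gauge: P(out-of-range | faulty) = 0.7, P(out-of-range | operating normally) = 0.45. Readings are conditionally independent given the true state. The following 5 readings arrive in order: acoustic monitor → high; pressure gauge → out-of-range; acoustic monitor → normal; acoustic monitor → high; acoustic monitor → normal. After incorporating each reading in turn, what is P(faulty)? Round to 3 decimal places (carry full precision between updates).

0.933

Apply Bayes' rule sequentially, carrying P(faulty) forward.
After acoustic monitor='high': P(faulty) = 0.85·0.9000 / (0.85·0.9000 + 0.15·0.1000) ≈ 0.9808
After pressure gauge='out-of-range': P(faulty) = 0.7·0.9808 / (0.7·0.9808 + 0.45·0.0192) ≈ 0.9876
After acoustic monitor='normal': P(faulty) = 0.15·0.9876 / (0.15·0.9876 + 0.85·0.0124) ≈ 0.9333
After acoustic monitor='high': P(faulty) = 0.85·0.9333 / (0.85·0.9333 + 0.15·0.0667) ≈ 0.9876
After acoustic monitor='normal': P(faulty) = 0.15·0.9876 / (0.15·0.9876 + 0.85·0.0124) ≈ 0.9333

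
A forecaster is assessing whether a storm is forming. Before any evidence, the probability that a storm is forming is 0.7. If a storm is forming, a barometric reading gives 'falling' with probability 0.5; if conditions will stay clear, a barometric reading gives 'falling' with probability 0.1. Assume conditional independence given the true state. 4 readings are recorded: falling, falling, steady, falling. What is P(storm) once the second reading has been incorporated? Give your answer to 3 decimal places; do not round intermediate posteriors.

After 'falling': P(storm) = 0.5·0.7000 / (0.5·0.7000 + 0.1·0.3000) ≈ 0.9211
After 'falling': P(storm) = 0.5·0.9211 / (0.5·0.9211 + 0.1·0.0789) ≈ 0.9831

0.983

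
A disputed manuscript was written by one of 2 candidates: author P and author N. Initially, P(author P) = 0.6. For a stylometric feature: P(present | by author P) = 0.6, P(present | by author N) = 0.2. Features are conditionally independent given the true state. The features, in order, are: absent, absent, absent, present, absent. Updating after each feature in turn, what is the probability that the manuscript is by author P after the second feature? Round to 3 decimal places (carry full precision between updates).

0.273

Each posterior becomes the prior for the next update.
After 'absent': P(author P) = 0.4·0.6000 / (0.4·0.6000 + 0.8·0.4000) ≈ 0.4286
After 'absent': P(author P) = 0.4·0.4286 / (0.4·0.4286 + 0.8·0.5714) ≈ 0.2727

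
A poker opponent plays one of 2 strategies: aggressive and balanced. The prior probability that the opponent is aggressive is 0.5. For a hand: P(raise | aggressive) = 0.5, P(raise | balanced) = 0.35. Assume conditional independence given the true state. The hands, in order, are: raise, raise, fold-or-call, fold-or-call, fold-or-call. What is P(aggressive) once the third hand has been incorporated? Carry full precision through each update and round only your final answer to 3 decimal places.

After 'raise': P(aggressive) = 0.5·0.5000 / (0.5·0.5000 + 0.35·0.5000) ≈ 0.5882
After 'raise': P(aggressive) = 0.5·0.5882 / (0.5·0.5882 + 0.35·0.4118) ≈ 0.6711
After 'fold-or-call': P(aggressive) = 0.5·0.6711 / (0.5·0.6711 + 0.65·0.3289) ≈ 0.6109

0.611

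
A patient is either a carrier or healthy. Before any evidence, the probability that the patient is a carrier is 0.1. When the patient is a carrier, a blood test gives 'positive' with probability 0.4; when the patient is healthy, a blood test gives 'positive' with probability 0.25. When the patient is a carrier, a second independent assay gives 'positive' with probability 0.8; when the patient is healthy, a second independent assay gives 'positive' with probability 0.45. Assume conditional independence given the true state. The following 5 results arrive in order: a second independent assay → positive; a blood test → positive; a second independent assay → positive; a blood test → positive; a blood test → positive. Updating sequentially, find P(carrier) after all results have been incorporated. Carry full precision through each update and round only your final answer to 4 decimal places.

0.5899

After a second independent assay='positive': P(carrier) = 0.8·0.1000 / (0.8·0.1000 + 0.45·0.9000) ≈ 0.1649
After a blood test='positive': P(carrier) = 0.4·0.1649 / (0.4·0.1649 + 0.25·0.8351) ≈ 0.2402
After a second independent assay='positive': P(carrier) = 0.8·0.2402 / (0.8·0.2402 + 0.45·0.7598) ≈ 0.3597
After a blood test='positive': P(carrier) = 0.4·0.3597 / (0.4·0.3597 + 0.25·0.6403) ≈ 0.4734
After a blood test='positive': P(carrier) = 0.4·0.4734 / (0.4·0.4734 + 0.25·0.5266) ≈ 0.5899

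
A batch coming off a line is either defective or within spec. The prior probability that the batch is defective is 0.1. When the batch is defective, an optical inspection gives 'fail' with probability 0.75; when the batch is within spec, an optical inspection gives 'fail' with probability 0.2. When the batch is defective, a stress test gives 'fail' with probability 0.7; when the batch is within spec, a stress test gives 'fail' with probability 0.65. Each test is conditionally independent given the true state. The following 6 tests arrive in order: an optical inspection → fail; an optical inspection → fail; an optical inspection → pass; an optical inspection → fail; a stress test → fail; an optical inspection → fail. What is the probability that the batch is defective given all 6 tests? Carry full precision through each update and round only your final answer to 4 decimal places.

0.8809

After an optical inspection='fail': P(defective) = 0.75·0.1000 / (0.75·0.1000 + 0.2·0.9000) ≈ 0.2941
After an optical inspection='fail': P(defective) = 0.75·0.2941 / (0.75·0.2941 + 0.2·0.7059) ≈ 0.6098
After an optical inspection='pass': P(defective) = 0.25·0.6098 / (0.25·0.6098 + 0.8·0.3902) ≈ 0.3281
After an optical inspection='fail': P(defective) = 0.75·0.3281 / (0.75·0.3281 + 0.2·0.6719) ≈ 0.6468
After a stress test='fail': P(defective) = 0.7·0.6468 / (0.7·0.6468 + 0.65·0.3532) ≈ 0.6635
After an optical inspection='fail': P(defective) = 0.75·0.6635 / (0.75·0.6635 + 0.2·0.3365) ≈ 0.8809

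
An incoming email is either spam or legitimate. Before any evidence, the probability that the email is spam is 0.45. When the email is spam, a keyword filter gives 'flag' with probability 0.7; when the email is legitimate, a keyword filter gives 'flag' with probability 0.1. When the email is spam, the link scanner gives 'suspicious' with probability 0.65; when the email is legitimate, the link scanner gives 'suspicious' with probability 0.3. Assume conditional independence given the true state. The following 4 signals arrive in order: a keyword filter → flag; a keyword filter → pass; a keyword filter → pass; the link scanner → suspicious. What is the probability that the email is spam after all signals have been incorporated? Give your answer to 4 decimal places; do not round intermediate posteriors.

Apply Bayes' rule sequentially, carrying P(spam) forward.
After a keyword filter='flag': P(spam) = 0.7·0.4500 / (0.7·0.4500 + 0.1·0.5500) ≈ 0.8514
After a keyword filter='pass': P(spam) = 0.3·0.8514 / (0.3·0.8514 + 0.9·0.1486) ≈ 0.6562
After a keyword filter='pass': P(spam) = 0.3·0.6562 / (0.3·0.6562 + 0.9·0.3438) ≈ 0.3889
After the link scanner='suspicious': P(spam) = 0.65·0.3889 / (0.65·0.3889 + 0.3·0.6111) ≈ 0.5796

0.5796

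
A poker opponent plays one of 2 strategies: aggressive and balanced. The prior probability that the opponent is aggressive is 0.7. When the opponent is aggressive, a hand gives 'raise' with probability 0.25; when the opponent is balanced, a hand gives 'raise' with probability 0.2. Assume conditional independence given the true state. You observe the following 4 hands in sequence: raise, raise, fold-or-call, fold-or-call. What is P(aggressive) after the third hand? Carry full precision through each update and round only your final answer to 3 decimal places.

0.774

Each posterior becomes the prior for the next update.
After 'raise': P(aggressive) = 0.25·0.7000 / (0.25·0.7000 + 0.2·0.3000) ≈ 0.7447
After 'raise': P(aggressive) = 0.25·0.7447 / (0.25·0.7447 + 0.2·0.2553) ≈ 0.7848
After 'fold-or-call': P(aggressive) = 0.75·0.7848 / (0.75·0.7848 + 0.8·0.2152) ≈ 0.7737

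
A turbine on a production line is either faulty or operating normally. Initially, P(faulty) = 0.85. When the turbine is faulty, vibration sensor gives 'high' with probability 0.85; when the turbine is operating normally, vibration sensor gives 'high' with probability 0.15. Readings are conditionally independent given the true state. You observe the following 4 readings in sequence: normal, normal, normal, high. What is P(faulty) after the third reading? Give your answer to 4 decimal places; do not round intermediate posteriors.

0.0302

After 'normal': P(faulty) = 0.15·0.8500 / (0.15·0.8500 + 0.85·0.1500) ≈ 0.5000
After 'normal': P(faulty) = 0.15·0.5000 / (0.15·0.5000 + 0.85·0.5000) ≈ 0.1500
After 'normal': P(faulty) = 0.15·0.1500 / (0.15·0.1500 + 0.85·0.8500) ≈ 0.0302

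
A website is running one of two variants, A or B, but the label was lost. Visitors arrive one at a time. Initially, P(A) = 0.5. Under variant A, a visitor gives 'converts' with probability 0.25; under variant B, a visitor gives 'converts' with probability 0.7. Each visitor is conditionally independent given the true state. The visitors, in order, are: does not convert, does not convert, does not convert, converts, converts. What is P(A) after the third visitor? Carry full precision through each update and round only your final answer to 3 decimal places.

0.940

After 'does not convert': P(A) = 0.75·0.5000 / (0.75·0.5000 + 0.3·0.5000) ≈ 0.7143
After 'does not convert': P(A) = 0.75·0.7143 / (0.75·0.7143 + 0.3·0.2857) ≈ 0.8621
After 'does not convert': P(A) = 0.75·0.8621 / (0.75·0.8621 + 0.3·0.1379) ≈ 0.9398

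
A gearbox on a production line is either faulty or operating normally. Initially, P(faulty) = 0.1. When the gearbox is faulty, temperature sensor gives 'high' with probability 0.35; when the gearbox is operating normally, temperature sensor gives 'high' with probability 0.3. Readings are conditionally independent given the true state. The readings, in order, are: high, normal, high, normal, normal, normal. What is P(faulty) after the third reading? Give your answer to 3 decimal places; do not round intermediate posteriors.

0.123

After 'high': P(faulty) = 0.35·0.1000 / (0.35·0.1000 + 0.3·0.9000) ≈ 0.1148
After 'normal': P(faulty) = 0.65·0.1148 / (0.65·0.1148 + 0.7·0.8852) ≈ 0.1074
After 'high': P(faulty) = 0.35·0.1074 / (0.35·0.1074 + 0.3·0.8926) ≈ 0.1231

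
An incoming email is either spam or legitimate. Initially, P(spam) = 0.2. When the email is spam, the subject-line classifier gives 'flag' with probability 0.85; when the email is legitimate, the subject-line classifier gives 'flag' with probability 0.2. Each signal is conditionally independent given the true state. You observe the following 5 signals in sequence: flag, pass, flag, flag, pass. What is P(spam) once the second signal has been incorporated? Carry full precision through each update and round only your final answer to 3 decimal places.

0.166

After 'flag': P(spam) = 0.85·0.2000 / (0.85·0.2000 + 0.2·0.8000) ≈ 0.5152
After 'pass': P(spam) = 0.15·0.5152 / (0.15·0.5152 + 0.8·0.4848) ≈ 0.1661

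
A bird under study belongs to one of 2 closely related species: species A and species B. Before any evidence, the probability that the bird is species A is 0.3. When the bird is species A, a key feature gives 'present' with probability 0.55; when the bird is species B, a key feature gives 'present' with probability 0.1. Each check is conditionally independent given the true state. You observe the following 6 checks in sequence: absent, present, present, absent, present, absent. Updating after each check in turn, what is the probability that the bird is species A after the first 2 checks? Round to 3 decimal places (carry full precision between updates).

0.541

After 'absent': P(species A) = 0.45·0.3000 / (0.45·0.3000 + 0.9·0.7000) ≈ 0.1765
After 'present': P(species A) = 0.55·0.1765 / (0.55·0.1765 + 0.1·0.8235) ≈ 0.5410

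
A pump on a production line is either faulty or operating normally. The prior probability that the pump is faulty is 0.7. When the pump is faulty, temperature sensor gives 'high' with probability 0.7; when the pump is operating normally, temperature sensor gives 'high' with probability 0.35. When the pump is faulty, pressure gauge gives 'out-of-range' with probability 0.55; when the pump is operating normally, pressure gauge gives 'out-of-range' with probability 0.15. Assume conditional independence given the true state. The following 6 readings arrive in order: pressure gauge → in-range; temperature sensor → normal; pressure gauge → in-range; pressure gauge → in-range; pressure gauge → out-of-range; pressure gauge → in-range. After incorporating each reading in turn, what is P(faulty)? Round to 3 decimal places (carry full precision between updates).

After pressure gauge='in-range': P(faulty) = 0.45·0.7000 / (0.45·0.7000 + 0.85·0.3000) ≈ 0.5526
After temperature sensor='normal': P(faulty) = 0.3·0.5526 / (0.3·0.5526 + 0.65·0.4474) ≈ 0.3631
After pressure gauge='in-range': P(faulty) = 0.45·0.3631 / (0.45·0.3631 + 0.85·0.6369) ≈ 0.2319
After pressure gauge='in-range': P(faulty) = 0.45·0.2319 / (0.45·0.2319 + 0.85·0.7681) ≈ 0.1378
After pressure gauge='out-of-range': P(faulty) = 0.55·0.1378 / (0.55·0.1378 + 0.15·0.8622) ≈ 0.3695
After pressure gauge='in-range': P(faulty) = 0.45·0.3695 / (0.45·0.3695 + 0.85·0.6305) ≈ 0.2368

0.237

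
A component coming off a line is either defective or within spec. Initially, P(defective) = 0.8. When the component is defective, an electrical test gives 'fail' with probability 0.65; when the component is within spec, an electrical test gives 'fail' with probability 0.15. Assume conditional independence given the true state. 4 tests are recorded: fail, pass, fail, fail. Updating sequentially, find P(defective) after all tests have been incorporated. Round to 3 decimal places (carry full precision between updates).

After 'fail': P(defective) = 0.65·0.8000 / (0.65·0.8000 + 0.15·0.2000) ≈ 0.9455
After 'pass': P(defective) = 0.35·0.9455 / (0.35·0.9455 + 0.85·0.0545) ≈ 0.8771
After 'fail': P(defective) = 0.65·0.8771 / (0.65·0.8771 + 0.15·0.1229) ≈ 0.9687
After 'fail': P(defective) = 0.65·0.9687 / (0.65·0.9687 + 0.15·0.0313) ≈ 0.9926

0.993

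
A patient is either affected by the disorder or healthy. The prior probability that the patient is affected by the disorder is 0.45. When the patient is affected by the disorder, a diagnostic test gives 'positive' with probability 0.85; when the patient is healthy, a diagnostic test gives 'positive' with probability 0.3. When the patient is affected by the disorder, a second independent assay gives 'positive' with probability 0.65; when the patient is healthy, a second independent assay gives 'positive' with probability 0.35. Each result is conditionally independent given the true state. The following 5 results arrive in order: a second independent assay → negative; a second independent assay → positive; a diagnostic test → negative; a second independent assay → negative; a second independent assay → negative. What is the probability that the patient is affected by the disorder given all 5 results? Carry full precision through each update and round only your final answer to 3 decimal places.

After a second independent assay='negative': P(affected) = 0.35·0.4500 / (0.35·0.4500 + 0.65·0.5500) ≈ 0.3058
After a second independent assay='positive': P(affected) = 0.65·0.3058 / (0.65·0.3058 + 0.35·0.6942) ≈ 0.4500
After a diagnostic test='negative': P(affected) = 0.15·0.4500 / (0.15·0.4500 + 0.7·0.5500) ≈ 0.1492
After a second independent assay='negative': P(affected) = 0.35·0.1492 / (0.35·0.1492 + 0.65·0.8508) ≈ 0.0863
After a second independent assay='negative': P(affected) = 0.35·0.0863 / (0.35·0.0863 + 0.65·0.9137) ≈ 0.0484

0.048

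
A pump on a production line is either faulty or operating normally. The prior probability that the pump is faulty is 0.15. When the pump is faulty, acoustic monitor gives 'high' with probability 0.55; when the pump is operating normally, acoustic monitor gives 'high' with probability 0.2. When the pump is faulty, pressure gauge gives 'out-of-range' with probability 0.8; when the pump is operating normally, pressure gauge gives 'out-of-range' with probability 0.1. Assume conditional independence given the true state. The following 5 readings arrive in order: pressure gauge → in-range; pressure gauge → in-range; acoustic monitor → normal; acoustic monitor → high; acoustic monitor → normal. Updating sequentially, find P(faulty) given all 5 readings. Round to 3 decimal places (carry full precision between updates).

After pressure gauge='in-range': P(faulty) = 0.2·0.1500 / (0.2·0.1500 + 0.9·0.8500) ≈ 0.0377
After pressure gauge='in-range': P(faulty) = 0.2·0.0377 / (0.2·0.0377 + 0.9·0.9623) ≈ 0.0086
After acoustic monitor='normal': P(faulty) = 0.45·0.0086 / (0.45·0.0086 + 0.8·0.9914) ≈ 0.0049
After acoustic monitor='high': P(faulty) = 0.55·0.0049 / (0.55·0.0049 + 0.2·0.9951) ≈ 0.0133
After acoustic monitor='normal': P(faulty) = 0.45·0.0133 / (0.45·0.0133 + 0.8·0.9867) ≈ 0.0075

0.008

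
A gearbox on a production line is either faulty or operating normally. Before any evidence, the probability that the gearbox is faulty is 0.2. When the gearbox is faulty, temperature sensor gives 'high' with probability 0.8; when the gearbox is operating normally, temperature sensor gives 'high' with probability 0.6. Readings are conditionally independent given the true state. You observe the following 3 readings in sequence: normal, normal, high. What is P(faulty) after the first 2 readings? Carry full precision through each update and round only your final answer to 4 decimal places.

After 'normal': P(faulty) = 0.2·0.2000 / (0.2·0.2000 + 0.4·0.8000) ≈ 0.1111
After 'normal': P(faulty) = 0.2·0.1111 / (0.2·0.1111 + 0.4·0.8889) ≈ 0.0588

0.0588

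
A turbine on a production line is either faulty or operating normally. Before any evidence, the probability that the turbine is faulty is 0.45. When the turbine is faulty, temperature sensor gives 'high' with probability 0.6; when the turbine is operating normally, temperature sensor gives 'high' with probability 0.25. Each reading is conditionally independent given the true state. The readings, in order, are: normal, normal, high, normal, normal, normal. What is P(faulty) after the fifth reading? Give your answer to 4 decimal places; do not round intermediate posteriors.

0.1371

After 'normal': P(faulty) = 0.4·0.4500 / (0.4·0.4500 + 0.75·0.5500) ≈ 0.3038
After 'normal': P(faulty) = 0.4·0.3038 / (0.4·0.3038 + 0.75·0.6962) ≈ 0.1888
After 'high': P(faulty) = 0.6·0.1888 / (0.6·0.1888 + 0.25·0.8112) ≈ 0.3584
After 'normal': P(faulty) = 0.4·0.3584 / (0.4·0.3584 + 0.75·0.6416) ≈ 0.2295
After 'normal': P(faulty) = 0.4·0.2295 / (0.4·0.2295 + 0.75·0.7705) ≈ 0.1371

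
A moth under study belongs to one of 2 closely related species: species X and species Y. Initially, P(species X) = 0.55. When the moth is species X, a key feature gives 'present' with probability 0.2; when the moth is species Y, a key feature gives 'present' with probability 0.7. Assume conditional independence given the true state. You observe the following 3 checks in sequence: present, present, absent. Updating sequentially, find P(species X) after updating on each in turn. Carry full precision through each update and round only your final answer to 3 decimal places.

Each posterior becomes the prior for the next update.
After 'present': P(species X) = 0.2·0.5500 / (0.2·0.5500 + 0.7·0.4500) ≈ 0.2588
After 'present': P(species X) = 0.2·0.2588 / (0.2·0.2588 + 0.7·0.7412) ≈ 0.0907
After 'absent': P(species X) = 0.8·0.0907 / (0.8·0.0907 + 0.3·0.9093) ≈ 0.2101

0.210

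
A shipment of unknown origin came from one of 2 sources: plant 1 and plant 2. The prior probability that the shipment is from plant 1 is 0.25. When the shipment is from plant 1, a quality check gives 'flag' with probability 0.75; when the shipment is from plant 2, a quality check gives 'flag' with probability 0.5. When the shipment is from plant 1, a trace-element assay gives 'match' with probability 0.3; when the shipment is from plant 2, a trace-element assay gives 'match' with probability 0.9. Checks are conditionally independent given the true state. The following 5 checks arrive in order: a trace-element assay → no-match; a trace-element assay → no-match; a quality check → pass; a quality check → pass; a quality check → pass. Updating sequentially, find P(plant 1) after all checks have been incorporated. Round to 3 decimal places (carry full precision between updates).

After a trace-element assay='no-match': P(plant 1) = 0.7·0.2500 / (0.7·0.2500 + 0.1·0.7500) ≈ 0.7000
After a trace-element assay='no-match': P(plant 1) = 0.7·0.7000 / (0.7·0.7000 + 0.1·0.3000) ≈ 0.9423
After a quality check='pass': P(plant 1) = 0.25·0.9423 / (0.25·0.9423 + 0.5·0.0577) ≈ 0.8909
After a quality check='pass': P(plant 1) = 0.25·0.8909 / (0.25·0.8909 + 0.5·0.1091) ≈ 0.8033
After a quality check='pass': P(plant 1) = 0.25·0.8033 / (0.25·0.8033 + 0.5·0.1967) ≈ 0.6712

0.671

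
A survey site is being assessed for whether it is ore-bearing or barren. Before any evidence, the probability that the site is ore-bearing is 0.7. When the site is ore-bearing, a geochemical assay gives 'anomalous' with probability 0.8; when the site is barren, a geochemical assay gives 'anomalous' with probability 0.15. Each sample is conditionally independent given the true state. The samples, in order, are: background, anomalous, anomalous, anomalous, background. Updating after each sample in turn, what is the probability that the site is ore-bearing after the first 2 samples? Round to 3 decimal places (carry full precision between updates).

Apply Bayes' rule sequentially, carrying P(ore) forward.
After 'background': P(ore) = 0.2·0.7000 / (0.2·0.7000 + 0.85·0.3000) ≈ 0.3544
After 'anomalous': P(ore) = 0.8·0.3544 / (0.8·0.3544 + 0.15·0.6456) ≈ 0.7454

0.745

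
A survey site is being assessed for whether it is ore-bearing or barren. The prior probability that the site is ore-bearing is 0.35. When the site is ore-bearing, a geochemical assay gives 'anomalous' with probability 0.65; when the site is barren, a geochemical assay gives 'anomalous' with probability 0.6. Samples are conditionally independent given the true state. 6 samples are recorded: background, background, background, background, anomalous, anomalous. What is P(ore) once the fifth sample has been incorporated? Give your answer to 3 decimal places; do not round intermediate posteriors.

After 'background': P(ore) = 0.35·0.3500 / (0.35·0.3500 + 0.4·0.6500) ≈ 0.3203
After 'background': P(ore) = 0.35·0.3203 / (0.35·0.3203 + 0.4·0.6797) ≈ 0.2919
After 'background': P(ore) = 0.35·0.2919 / (0.35·0.2919 + 0.4·0.7081) ≈ 0.2651
After 'background': P(ore) = 0.35·0.2651 / (0.35·0.2651 + 0.4·0.7349) ≈ 0.2399
After 'anomalous': P(ore) = 0.65·0.2399 / (0.65·0.2399 + 0.6·0.7601) ≈ 0.2548

0.255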